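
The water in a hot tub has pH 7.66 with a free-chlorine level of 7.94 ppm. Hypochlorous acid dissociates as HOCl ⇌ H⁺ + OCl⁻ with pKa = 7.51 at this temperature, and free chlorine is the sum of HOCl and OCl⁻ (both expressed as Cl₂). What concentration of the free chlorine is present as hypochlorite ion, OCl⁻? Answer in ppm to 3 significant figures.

4.65 ppm

[OCl⁻]/[HOCl] = 10^(pH − pKa) = 10^(7.66 − 7.51) = 10^0.15 = 1.413.
Fraction as HOCl = 1 / (1 + 1.413) = 0.4145.
OCl⁻ = (1 − 0.4145) × 7.94 ppm = 4.649 ppm.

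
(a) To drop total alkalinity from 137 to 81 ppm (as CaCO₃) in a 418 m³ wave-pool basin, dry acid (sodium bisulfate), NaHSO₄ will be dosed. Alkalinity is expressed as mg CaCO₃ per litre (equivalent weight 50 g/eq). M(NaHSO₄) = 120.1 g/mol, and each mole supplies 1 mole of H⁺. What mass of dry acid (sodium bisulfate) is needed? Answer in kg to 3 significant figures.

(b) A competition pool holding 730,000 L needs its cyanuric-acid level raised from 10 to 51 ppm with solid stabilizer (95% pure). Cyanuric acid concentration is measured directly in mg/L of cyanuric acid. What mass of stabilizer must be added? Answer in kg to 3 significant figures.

(a) 56.2 kg; (b) 31.5 kg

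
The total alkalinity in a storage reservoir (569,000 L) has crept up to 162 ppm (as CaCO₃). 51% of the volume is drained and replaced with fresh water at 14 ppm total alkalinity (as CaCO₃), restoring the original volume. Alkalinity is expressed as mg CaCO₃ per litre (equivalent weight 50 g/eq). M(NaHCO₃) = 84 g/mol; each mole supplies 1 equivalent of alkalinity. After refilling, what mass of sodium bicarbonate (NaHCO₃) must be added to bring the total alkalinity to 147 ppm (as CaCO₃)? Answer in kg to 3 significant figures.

57.8 kg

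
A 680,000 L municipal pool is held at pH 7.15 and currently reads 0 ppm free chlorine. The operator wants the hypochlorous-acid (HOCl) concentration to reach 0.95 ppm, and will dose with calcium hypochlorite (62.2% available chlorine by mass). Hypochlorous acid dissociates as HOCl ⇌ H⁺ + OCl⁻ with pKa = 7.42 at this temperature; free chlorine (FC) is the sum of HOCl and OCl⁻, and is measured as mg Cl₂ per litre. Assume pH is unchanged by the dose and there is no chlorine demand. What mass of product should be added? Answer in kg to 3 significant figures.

1.60 kg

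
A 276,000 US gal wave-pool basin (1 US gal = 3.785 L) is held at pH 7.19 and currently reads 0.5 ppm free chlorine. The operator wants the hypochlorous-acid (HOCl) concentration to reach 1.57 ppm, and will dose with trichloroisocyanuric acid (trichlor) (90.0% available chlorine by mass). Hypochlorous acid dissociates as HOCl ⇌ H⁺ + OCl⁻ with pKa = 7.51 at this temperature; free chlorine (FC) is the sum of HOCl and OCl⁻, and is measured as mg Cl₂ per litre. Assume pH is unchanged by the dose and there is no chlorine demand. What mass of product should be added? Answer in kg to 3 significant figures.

Volume: 276,000 US gal × 3.785 L/gal = 1,044,660 L.
[OCl⁻]/[HOCl] = 10^(pH − pKa) = 10^(7.19 − 7.51) = 0.4786; fraction as HOCl = 1/(1 + 0.4786) = 0.6763.
Free chlorine required for 1.57 ppm HOCl: 1.57 / 0.6763 = 2.321 ppm.
FC to add: 2.321 − 0.5 = 1.821 mg/L as Cl₂.
Cl₂ equivalent: 1.821 mg/L × 1,044,660 L = 1903 g.
Product at 90.0% available Cl: 1903 / 0.9 = 2114 g.

2.11 kg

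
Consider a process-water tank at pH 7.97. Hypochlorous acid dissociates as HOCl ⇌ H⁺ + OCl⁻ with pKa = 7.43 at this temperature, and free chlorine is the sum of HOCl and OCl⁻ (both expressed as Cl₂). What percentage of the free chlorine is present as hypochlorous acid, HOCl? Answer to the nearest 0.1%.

22.4%

[OCl⁻]/[HOCl] = 10^(pH − pKa) = 10^(7.97 − 7.43) = 10^0.54 = 3.467.
Fraction as HOCl = 1 / (1 + 3.467) = 0.2238.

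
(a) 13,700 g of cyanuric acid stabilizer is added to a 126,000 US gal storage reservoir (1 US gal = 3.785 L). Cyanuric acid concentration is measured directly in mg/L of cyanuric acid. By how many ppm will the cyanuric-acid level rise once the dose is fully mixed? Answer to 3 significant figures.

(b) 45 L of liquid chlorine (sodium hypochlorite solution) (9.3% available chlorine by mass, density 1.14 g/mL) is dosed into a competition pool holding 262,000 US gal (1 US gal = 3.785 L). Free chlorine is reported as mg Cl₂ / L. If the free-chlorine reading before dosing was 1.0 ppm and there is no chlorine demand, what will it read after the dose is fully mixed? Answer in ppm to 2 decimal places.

(a) 28.7 ppm; (b) 5.81 ppm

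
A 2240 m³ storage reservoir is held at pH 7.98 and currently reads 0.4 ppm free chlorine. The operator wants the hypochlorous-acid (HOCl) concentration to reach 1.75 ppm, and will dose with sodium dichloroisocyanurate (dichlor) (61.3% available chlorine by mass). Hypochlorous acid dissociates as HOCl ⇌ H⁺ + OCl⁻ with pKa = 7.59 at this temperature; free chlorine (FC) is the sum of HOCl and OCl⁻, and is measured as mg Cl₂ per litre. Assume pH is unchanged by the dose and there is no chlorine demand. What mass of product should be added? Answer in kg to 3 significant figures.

20.6 kg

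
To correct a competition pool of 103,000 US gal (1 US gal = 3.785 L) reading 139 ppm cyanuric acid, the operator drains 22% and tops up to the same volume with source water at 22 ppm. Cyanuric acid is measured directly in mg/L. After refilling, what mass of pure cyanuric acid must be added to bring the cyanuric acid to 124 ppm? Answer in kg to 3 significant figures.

4.19 kg

Volume: 103,000 US gal × 3.785 L/gal = 389,855 L.
After draining 22% and refilling: 139 × 0.78 + 22 × 0.22 = 113.26 ppm.
Deficit to target: 124 − 113.26 = 10.74 mg/L.
Mass: 10.74 mg/L × 389,855 L = 4187 g cyanuric acid.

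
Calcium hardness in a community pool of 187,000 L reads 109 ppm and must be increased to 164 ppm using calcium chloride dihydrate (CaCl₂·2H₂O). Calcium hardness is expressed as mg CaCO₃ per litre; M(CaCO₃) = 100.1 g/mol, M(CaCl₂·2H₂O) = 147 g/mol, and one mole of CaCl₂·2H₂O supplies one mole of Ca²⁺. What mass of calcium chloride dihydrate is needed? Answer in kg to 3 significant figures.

15.1 kg

Hardness to add: (164 − 109) = 55 mg/L as CaCO₃ × 187,000 L = 10,280 g as CaCO₃.
Moles of Ca²⁺ (1 mol Ca²⁺ ≡ 1 mol CaCO₃): 10,280 / 100.1 g/mol = 102.7 mol.
Mass of CaCl₂·2H₂O: 102.7 × 147 = 15,100 g.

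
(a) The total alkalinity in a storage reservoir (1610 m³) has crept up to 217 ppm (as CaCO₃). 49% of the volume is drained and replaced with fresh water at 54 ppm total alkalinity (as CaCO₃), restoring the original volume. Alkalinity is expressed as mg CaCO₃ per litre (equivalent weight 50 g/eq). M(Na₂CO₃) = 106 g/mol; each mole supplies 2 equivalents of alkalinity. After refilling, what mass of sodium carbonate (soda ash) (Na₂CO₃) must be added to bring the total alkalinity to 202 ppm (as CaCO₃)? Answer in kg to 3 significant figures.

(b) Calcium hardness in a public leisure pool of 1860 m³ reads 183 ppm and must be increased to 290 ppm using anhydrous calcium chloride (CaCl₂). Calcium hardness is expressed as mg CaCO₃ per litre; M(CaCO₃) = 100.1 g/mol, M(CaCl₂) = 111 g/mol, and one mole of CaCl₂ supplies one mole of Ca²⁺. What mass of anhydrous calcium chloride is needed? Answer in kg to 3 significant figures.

(a) Volume: 1610 m³ = 1,610,000 L.
(a) After draining 49% and refilling: 217 × 0.51 + 54 × 0.49 = 137.13 ppm.
(a) Deficit to target: 202 − 137.13 = 64.87 mg/L.
(a) As CaCO₃: 64.87 mg/L × 1,610,000 L = 104,400 g; ÷ 50 g/eq ÷ 2 = 1044 mol Na₂CO₃.
(a) Mass: 1044 × 106 = 110,700 g.

(b) Volume: 1860 m³ = 1,860,000 L.
(b) Hardness to add: (290 − 183) = 107 mg/L as CaCO₃ × 1,860,000 L = 199,000 g as CaCO₃.
(b) Moles of Ca²⁺ (1 mol Ca²⁺ ≡ 1 mol CaCO₃): 199,000 / 100.1 g/mol = 1988 mol.
(b) Mass of CaCl₂: 1988 × 111 = 220,700 g.

(a) 111 kg; (b) 221 kg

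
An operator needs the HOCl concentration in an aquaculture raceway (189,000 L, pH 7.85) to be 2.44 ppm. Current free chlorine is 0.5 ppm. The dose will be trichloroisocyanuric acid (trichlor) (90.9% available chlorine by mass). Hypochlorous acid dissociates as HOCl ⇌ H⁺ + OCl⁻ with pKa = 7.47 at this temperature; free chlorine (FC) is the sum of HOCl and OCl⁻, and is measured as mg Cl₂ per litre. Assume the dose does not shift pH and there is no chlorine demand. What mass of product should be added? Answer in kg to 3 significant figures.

[OCl⁻]/[HOCl] = 10^(pH − pKa) = 10^(7.85 − 7.47) = 2.399; fraction as HOCl = 1/(1 + 2.399) = 0.2942.
Free chlorine required for 2.44 ppm HOCl: 2.44 / 0.2942 = 8.293 ppm.
FC to add: 8.293 − 0.5 = 7.793 mg/L as Cl₂.
Cl₂ equivalent: 7.793 mg/L × 189,000 L = 1473 g.
Product at 90.9% available Cl: 1473 / 0.909 = 1620 g.

1.62 kg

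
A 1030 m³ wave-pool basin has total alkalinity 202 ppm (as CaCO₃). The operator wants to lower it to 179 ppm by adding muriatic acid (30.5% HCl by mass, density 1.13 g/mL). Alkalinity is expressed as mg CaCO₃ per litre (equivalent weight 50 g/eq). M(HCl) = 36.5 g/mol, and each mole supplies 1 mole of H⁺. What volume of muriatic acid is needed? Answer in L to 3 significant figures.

Volume: 1030 m³ = 1,030,000 L.
Alkalinity to neutralize: (202 − 179) = 23 mg/L as CaCO₃ × 1,030,000 L = 23,690 g as CaCO₃.
Equivalents of H⁺ required: 23,690 ÷ 50 g/eq = 473.8 eq = 473.8 mol HCl.
Mass of HCl: 473.8 × 36.5 = 17,290 g.
Mass of 30.5% solution: 17,290 / 0.305 = 56,700 g.
Volume: 56,700 g ÷ 1.13 g/mL = 50,180 mL.

50.2 L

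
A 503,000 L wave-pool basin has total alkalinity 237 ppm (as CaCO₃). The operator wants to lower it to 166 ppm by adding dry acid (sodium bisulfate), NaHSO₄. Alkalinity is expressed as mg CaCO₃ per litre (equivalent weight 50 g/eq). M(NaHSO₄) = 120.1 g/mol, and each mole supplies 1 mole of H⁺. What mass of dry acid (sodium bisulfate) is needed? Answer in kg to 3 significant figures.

Alkalinity to neutralize: (237 − 166) = 71 mg/L as CaCO₃ × 503,000 L = 35,710 g as CaCO₃.
Equivalents of H⁺ required: 35,710 ÷ 50 g/eq = 714.3 eq = 714.3 mol NaHSO₄.
Mass of NaHSO₄: 714.3 × 120.1 = 85,780 g.

85.8 kg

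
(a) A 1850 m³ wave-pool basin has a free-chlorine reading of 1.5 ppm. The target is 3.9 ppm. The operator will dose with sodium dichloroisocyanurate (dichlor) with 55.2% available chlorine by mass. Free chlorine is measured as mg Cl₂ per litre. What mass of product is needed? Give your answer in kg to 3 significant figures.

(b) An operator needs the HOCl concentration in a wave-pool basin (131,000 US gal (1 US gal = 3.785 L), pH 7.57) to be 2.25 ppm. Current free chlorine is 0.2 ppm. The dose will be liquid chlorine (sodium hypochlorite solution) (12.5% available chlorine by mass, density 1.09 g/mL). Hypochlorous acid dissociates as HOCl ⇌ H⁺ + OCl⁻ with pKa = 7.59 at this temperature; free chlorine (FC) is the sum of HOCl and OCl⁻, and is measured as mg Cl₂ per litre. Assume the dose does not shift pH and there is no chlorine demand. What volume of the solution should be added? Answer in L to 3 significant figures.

(a) 8.04 kg; (b) 15.3 L

(a) Volume: 1850 m³ = 1,850,000 L.
(a) Chlorine deficit: 3.9 − 1.5 = 2.4 ppm = 2.4 mg/L as Cl₂.
(a) Cl₂ equivalent needed: 2.4 mg/L × 1,850,000 L = 4,440,000 mg = 4440 g.
(a) Product at 55.2% available chlorine: 4440 / 0.552 = 8043 g.

(b) Volume: 131,000 US gal × 3.785 L/gal = 495,835 L.
(b) [OCl⁻]/[HOCl] = 10^(pH − pKa) = 10^(7.57 − 7.59) = 0.955; fraction as HOCl = 1/(1 + 0.955) = 0.5115.
(b) Free chlorine required for 2.25 ppm HOCl: 2.25 / 0.5115 = 4.399 ppm.
(b) FC to add: 4.399 − 0.2 = 4.199 mg/L as Cl₂.
(b) Cl₂ equivalent: 4.199 mg/L × 495,835 L = 2082 g.
(b) Product at 12.5% available Cl: 2082 / 0.125 = 16,660 g.
(b) Volume: 16,660 g ÷ 1.09 g/mL = 15,280 mL.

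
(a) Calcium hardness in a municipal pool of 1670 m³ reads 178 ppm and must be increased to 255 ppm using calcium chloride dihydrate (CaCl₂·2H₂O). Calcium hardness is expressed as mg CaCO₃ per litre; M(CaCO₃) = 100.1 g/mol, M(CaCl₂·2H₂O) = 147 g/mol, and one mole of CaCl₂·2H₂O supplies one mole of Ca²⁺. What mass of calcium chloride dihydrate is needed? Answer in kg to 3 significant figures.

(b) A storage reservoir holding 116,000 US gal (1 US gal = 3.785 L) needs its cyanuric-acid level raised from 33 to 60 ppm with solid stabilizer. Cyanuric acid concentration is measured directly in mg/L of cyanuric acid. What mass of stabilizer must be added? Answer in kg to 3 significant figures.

(a) Volume: 1670 m³ = 1,670,000 L.
(a) Hardness to add: (255 − 178) = 77 mg/L as CaCO₃ × 1,670,000 L = 128,600 g as CaCO₃.
(a) Moles of Ca²⁺ (1 mol Ca²⁺ ≡ 1 mol CaCO₃): 128,600 / 100.1 g/mol = 1285 mol.
(a) Mass of CaCl₂·2H₂O: 1285 × 147 = 188,800 g.

(b) Volume: 116,000 US gal × 3.785 L/gal = 439,060 L.
(b) CYA to add: (60 − 33) = 27 mg/L × 439,060 L = 11,850 g cyanuric acid.

(a) 189 kg; (b) 11.9 kg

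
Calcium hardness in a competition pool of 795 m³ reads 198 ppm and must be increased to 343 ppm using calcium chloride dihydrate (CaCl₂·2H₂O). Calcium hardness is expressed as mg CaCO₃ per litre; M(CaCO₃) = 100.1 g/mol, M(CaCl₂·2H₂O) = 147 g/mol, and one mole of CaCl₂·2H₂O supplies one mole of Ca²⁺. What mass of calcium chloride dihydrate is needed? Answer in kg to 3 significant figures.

169 kg

Volume: 795 m³ = 795,000 L.
Hardness to add: (343 − 198) = 145 mg/L as CaCO₃ × 795,000 L = 115,300 g as CaCO₃.
Moles of Ca²⁺ (1 mol Ca²⁺ ≡ 1 mol CaCO₃): 115,300 / 100.1 g/mol = 1152 mol.
Mass of CaCl₂·2H₂O: 1152 × 147 = 169,300 g.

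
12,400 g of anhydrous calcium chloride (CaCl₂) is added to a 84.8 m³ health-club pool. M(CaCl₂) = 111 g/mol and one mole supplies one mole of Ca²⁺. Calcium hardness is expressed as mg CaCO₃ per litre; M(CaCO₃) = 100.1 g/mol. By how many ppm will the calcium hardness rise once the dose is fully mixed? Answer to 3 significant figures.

132 ppm

Volume: 84.8 m³ = 84,800 L.
Moles of Ca²⁺: 12,400 g ÷ 111 g/mol = 111.7 mol.
As CaCO₃: 111.7 mol × 100.1 g/mol = 11,180 g.
Rise: 11,180 g / 84,800 L × 1000 = 131.9 mg/L.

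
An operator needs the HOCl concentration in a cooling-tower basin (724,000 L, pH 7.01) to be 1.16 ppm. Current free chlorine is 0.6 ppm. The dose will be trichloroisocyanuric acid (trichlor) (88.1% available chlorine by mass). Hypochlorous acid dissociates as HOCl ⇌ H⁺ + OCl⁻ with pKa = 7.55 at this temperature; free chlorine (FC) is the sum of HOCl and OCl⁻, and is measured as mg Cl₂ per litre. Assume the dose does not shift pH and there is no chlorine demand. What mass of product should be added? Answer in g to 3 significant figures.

735 g

[OCl⁻]/[HOCl] = 10^(pH − pKa) = 10^(7.01 − 7.55) = 0.2884; fraction as HOCl = 1/(1 + 0.2884) = 0.7762.
Free chlorine required for 1.16 ppm HOCl: 1.16 / 0.7762 = 1.495 ppm.
FC to add: 1.495 − 0.6 = 0.8945 mg/L as Cl₂.
Cl₂ equivalent: 0.8945 mg/L × 724,000 L = 647.7 g.
Product at 88.1% available Cl: 647.7 / 0.881 = 735.1 g.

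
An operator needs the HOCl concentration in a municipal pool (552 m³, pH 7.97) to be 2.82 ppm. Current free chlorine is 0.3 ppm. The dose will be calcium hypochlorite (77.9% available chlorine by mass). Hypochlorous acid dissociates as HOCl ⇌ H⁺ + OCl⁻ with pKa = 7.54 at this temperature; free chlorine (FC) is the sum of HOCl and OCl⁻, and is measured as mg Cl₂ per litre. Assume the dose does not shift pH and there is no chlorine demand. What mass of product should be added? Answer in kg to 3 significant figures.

7.16 kg

Volume: 552 m³ = 552,000 L.
[OCl⁻]/[HOCl] = 10^(pH − pKa) = 10^(7.97 − 7.54) = 2.692; fraction as HOCl = 1/(1 + 2.692) = 0.2709.
Free chlorine required for 2.82 ppm HOCl: 2.82 / 0.2709 = 10.41 ppm.
FC to add: 10.41 − 0.3 = 10.11 mg/L as Cl₂.
Cl₂ equivalent: 10.11 mg/L × 552,000 L = 5581 g.
Product at 77.9% available Cl: 5581 / 0.779 = 7164 g.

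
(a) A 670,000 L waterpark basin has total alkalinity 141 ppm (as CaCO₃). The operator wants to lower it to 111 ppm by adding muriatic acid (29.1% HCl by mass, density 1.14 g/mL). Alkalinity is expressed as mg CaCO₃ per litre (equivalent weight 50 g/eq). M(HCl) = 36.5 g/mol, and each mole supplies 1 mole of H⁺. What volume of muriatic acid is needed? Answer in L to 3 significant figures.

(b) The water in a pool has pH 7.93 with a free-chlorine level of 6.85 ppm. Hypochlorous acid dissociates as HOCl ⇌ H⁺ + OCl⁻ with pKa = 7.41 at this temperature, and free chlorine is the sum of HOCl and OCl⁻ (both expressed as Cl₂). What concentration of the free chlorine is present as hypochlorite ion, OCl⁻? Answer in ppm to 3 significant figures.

(a) Alkalinity to neutralize: (141 − 111) = 30 mg/L as CaCO₃ × 670,000 L = 20,100 g as CaCO₃.
(a) Equivalents of H⁺ required: 20,100 ÷ 50 g/eq = 402 eq = 402 mol HCl.
(a) Mass of HCl: 402 × 36.5 = 14,670 g.
(a) Mass of 29.1% solution: 14,670 / 0.291 = 50,420 g.
(a) Volume: 50,420 g ÷ 1.14 g/mL = 44,230 mL.

(b) [OCl⁻]/[HOCl] = 10^(pH − pKa) = 10^(7.93 − 7.41) = 10^0.52 = 3.311.
(b) Fraction as HOCl = 1 / (1 + 3.311) = 0.2319.
(b) OCl⁻ = (1 − 0.2319) × 6.85 ppm = 5.261 ppm.

(a) 44.2 L; (b) 5.26 ppm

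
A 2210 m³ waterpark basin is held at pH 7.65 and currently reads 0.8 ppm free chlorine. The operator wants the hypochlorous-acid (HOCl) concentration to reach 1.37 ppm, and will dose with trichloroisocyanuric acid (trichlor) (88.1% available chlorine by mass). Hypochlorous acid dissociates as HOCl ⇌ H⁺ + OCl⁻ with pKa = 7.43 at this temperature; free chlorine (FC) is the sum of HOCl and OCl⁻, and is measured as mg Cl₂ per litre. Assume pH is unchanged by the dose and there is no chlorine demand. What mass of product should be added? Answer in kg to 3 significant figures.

7.13 kg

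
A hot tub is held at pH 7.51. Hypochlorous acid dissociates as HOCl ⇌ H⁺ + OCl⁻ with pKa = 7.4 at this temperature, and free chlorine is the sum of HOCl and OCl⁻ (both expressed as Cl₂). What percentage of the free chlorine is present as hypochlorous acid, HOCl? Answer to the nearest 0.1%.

[OCl⁻]/[HOCl] = 10^(pH − pKa) = 10^(7.51 − 7.4) = 10^0.11 = 1.288.
Fraction as HOCl = 1 / (1 + 1.288) = 0.437.

43.7%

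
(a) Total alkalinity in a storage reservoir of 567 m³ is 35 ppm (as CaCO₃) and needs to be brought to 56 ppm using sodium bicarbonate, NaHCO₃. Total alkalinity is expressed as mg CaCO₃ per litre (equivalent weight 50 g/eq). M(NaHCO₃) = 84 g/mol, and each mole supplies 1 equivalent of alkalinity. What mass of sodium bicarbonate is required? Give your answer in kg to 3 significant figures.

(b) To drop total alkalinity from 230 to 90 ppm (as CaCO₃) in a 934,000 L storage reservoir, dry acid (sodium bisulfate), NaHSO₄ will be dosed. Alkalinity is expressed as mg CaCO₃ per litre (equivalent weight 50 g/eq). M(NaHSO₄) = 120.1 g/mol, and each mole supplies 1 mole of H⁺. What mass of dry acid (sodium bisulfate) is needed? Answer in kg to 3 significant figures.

(a) Volume: 567 m³ = 567,000 L.
(a) Alkalinity to add: (56 − 35) = 21 mg/L as CaCO₃ × 567,000 L = 11,910 g as CaCO₃.
(a) Equivalents: 11,910 g ÷ 50 g/eq = 238.1 eq.
(a) NaHCO₃ supplies 1 eq per mole → 238.1 mol.
(a) Mass: 238.1 mol × 84 g/mol = 20,000 g.

(b) Alkalinity to neutralize: (230 − 90) = 140 mg/L as CaCO₃ × 934,000 L = 130,800 g as CaCO₃.
(b) Equivalents of H⁺ required: 130,800 ÷ 50 g/eq = 2615 eq = 2615 mol NaHSO₄.
(b) Mass of NaHSO₄: 2615 × 120.1 = 314,100 g.

(a) 20.0 kg; (b) 314 kg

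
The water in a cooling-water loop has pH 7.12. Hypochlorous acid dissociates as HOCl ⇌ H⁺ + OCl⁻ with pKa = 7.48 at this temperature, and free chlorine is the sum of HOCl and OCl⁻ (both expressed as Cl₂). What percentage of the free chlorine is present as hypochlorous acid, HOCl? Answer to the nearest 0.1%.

[OCl⁻]/[HOCl] = 10^(pH − pKa) = 10^(7.12 − 7.48) = 10^-0.36 = 0.4365.
Fraction as HOCl = 1 / (1 + 0.4365) = 0.6961.

69.6%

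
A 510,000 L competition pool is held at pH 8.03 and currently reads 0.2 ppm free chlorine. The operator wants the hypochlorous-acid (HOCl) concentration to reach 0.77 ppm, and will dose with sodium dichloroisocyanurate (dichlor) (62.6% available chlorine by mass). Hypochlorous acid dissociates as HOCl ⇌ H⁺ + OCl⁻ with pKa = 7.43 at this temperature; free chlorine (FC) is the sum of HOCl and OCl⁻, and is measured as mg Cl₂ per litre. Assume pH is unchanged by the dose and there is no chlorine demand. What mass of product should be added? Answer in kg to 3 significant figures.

[OCl⁻]/[HOCl] = 10^(pH − pKa) = 10^(8.03 − 7.43) = 3.981; fraction as HOCl = 1/(1 + 3.981) = 0.2008.
Free chlorine required for 0.77 ppm HOCl: 0.77 / 0.2008 = 3.835 ppm.
FC to add: 3.835 − 0.2 = 3.635 mg/L as Cl₂.
Cl₂ equivalent: 3.635 mg/L × 510,000 L = 1854 g.
Product at 62.6% available Cl: 1854 / 0.626 = 2962 g.

2.96 kg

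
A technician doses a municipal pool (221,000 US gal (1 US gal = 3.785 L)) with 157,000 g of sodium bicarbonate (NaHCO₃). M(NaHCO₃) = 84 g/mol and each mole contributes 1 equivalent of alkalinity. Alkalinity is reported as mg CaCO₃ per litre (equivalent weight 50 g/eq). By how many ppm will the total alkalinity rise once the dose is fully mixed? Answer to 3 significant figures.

112 ppm

Volume: 221,000 US gal × 3.785 L/gal = 836,485 L.
Moles of NaHCO₃: 157,000 g ÷ 84 g/mol = 1869 mol → 1869 eq of alkalinity.
As CaCO₃: 1869 eq × 50 g/eq = 93,450 g.
Rise: 93,450 g / 836,485 L × 1000 = 111.7 mg/L.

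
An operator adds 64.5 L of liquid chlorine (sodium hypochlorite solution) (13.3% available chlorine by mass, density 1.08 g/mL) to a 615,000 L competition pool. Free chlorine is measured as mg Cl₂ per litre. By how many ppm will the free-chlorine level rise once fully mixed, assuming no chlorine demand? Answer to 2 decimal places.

Mass of solution: 64.5 L × 1000 mL/L × 1.08 g/mL = 69,660 g.
Available chlorine delivered: 69,660 g × 0.133 = 9265 g as Cl₂.
Concentration rise: 9265 g / 615,000 L = 15.06 mg/L = 15.06 ppm.

15.06 ppm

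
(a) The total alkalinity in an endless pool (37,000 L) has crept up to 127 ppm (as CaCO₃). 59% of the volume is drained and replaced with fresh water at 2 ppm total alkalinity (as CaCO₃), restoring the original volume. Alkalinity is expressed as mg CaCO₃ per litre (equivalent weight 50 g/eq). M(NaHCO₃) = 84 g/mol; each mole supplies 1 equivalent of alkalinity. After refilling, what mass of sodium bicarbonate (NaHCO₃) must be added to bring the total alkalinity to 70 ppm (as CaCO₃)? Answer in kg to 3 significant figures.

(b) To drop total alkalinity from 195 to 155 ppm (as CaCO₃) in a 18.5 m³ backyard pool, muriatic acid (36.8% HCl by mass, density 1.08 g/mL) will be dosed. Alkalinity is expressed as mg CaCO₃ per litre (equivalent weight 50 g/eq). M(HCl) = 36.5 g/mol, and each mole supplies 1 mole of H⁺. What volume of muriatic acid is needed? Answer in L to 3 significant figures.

(a) After draining 59% and refilling: 127 × 0.41 + 2 × 0.59 = 53.25 ppm.
(a) Deficit to target: 70 − 53.25 = 16.75 mg/L.
(a) As CaCO₃: 16.75 mg/L × 37,000 L = 619.7 g; ÷ 50 g/eq ÷ 1 = 12.39 mol NaHCO₃.
(a) Mass: 12.39 × 84 = 1041 g.

(b) Volume: 18.5 m³ = 18,500 L.
(b) Alkalinity to neutralize: (195 − 155) = 40 mg/L as CaCO₃ × 18,500 L = 740 g as CaCO₃.
(b) Equivalents of H⁺ required: 740 ÷ 50 g/eq = 14.8 eq = 14.8 mol HCl.
(b) Mass of HCl: 14.8 × 36.5 = 540.2 g.
(b) Mass of 36.8% solution: 540.2 / 0.368 = 1468 g.
(b) Volume: 1468 g ÷ 1.08 g/mL = 1359 mL.

(a) 1.04 kg; (b) 1.36 L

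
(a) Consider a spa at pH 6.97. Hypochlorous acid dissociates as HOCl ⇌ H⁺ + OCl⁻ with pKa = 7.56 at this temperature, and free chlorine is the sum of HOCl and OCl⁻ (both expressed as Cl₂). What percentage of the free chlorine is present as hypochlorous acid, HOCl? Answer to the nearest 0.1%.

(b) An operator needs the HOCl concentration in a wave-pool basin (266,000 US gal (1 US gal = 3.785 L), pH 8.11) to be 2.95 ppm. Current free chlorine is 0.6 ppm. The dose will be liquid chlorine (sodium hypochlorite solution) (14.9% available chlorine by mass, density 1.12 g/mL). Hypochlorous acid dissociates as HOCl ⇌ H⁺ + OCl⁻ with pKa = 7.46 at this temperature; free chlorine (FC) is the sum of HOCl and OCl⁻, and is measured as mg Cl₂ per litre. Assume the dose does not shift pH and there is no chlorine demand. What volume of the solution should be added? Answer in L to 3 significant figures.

(a) 79.6%; (b) 93.7 L

(a) [OCl⁻]/[HOCl] = 10^(pH − pKa) = 10^(6.97 − 7.56) = 10^-0.59 = 0.257.
(a) Fraction as HOCl = 1 / (1 + 0.257) = 0.7955.

(b) Volume: 266,000 US gal × 3.785 L/gal = 1,006,810 L.
(b) [OCl⁻]/[HOCl] = 10^(pH − pKa) = 10^(8.11 − 7.46) = 4.467; fraction as HOCl = 1/(1 + 4.467) = 0.1829.
(b) Free chlorine required for 2.95 ppm HOCl: 2.95 / 0.1829 = 16.13 ppm.
(b) FC to add: 16.13 − 0.6 = 15.53 mg/L as Cl₂.
(b) Cl₂ equivalent: 15.53 mg/L × 1,006,810 L = 15,630 g.
(b) Product at 14.9% available Cl: 15,630 / 0.149 = 104,900 g.
(b) Volume: 104,900 g ÷ 1.12 g/mL = 93,680 mL.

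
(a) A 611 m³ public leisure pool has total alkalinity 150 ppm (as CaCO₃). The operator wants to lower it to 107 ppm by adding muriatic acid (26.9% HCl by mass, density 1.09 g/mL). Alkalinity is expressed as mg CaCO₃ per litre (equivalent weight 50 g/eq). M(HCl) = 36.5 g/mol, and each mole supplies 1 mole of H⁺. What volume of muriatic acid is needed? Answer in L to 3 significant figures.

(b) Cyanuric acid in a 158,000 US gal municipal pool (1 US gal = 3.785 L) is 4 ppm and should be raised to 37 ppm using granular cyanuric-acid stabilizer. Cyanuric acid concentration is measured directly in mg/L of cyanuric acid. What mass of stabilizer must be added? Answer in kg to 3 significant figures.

(a) 65.4 L; (b) 19.7 kg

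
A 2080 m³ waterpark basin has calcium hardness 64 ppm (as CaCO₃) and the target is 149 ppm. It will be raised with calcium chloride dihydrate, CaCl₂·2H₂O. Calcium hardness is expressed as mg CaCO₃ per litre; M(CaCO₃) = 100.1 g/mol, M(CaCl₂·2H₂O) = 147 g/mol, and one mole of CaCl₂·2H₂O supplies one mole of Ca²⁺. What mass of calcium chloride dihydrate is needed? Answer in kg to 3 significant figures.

Volume: 2080 m³ = 2,080,000 L.
Hardness to add: (149 − 64) = 85 mg/L as CaCO₃ × 2,080,000 L = 176,800 g as CaCO₃.
Moles of Ca²⁺ (1 mol Ca²⁺ ≡ 1 mol CaCO₃): 176,800 / 100.1 g/mol = 1766 mol.
Mass of CaCl₂·2H₂O: 1766 × 147 = 259,600 g.

260 kg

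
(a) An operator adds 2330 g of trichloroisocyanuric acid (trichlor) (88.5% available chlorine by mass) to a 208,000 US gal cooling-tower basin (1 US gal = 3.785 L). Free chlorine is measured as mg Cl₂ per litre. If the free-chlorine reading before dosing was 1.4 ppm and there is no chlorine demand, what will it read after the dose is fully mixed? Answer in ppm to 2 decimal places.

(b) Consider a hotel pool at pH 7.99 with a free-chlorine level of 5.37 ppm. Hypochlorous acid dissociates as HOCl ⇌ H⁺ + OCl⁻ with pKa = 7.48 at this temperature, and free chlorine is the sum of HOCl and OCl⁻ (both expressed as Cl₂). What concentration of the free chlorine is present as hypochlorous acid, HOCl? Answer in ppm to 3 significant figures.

(a) 4.02 ppm; (b) 1.27 ppm

(a) Volume: 208,000 US gal × 3.785 L/gal = 787,280 L.
(a) Available chlorine delivered: 2330 g × 0.885 = 2062 g as Cl₂.
(a) Concentration rise: 2062 g / 787,280 L = 2.619 mg/L = 2.62 ppm.
(a) Final FC: 1.4 + 2.62 = 4.02 ppm.

(b) [OCl⁻]/[HOCl] = 10^(pH − pKa) = 10^(7.99 − 7.48) = 10^0.51 = 3.236.
(b) Fraction as HOCl = 1 / (1 + 3.236) = 0.2361.
(b) HOCl = 0.2361 × 5.37 ppm = 1.268 ppm.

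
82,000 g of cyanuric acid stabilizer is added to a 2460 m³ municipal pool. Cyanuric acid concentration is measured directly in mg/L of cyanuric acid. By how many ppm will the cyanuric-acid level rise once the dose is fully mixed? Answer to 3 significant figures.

33.3 ppm

Volume: 2460 m³ = 2,460,000 L.
Rise: 82,000 g / 2,460,000 L × 1000 = 33.33 mg/L.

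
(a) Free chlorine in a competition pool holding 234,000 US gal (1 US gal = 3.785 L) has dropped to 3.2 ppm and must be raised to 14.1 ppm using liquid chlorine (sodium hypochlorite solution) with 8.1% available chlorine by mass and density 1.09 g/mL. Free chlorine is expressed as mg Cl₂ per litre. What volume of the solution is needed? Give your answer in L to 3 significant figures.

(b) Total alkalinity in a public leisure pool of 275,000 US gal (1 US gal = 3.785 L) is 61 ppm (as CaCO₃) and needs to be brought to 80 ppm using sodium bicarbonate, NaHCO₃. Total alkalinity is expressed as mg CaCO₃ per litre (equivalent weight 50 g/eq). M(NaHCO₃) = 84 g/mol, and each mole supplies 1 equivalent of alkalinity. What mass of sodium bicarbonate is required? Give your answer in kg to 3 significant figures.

(a) 109 L; (b) 33.2 kg

(a) Volume: 234,000 US gal × 3.785 L/gal = 885,690 L.
(a) Chlorine deficit: 14.1 − 3.2 = 10.9 ppm = 10.9 mg/L as Cl₂.
(a) Cl₂ equivalent needed: 10.9 mg/L × 885,690 L = 9,654,000 mg = 9654 g.
(a) Product at 8.1% available chlorine: 9654 / 0.081 = 119,200 g.
(a) Volume at density 1.09 g/mL: 119,200 g ÷ 1.09 g/mL = 109,300 mL.

(b) Volume: 275,000 US gal × 3.785 L/gal = 1,040,875 L.
(b) Alkalinity to add: (80 − 61) = 19 mg/L as CaCO₃ × 1,040,875 L = 19,780 g as CaCO₃.
(b) Equivalents: 19,780 g ÷ 50 g/eq = 395.5 eq.
(b) NaHCO₃ supplies 1 eq per mole → 395.5 mol.
(b) Mass: 395.5 mol × 84 g/mol = 33,220 g.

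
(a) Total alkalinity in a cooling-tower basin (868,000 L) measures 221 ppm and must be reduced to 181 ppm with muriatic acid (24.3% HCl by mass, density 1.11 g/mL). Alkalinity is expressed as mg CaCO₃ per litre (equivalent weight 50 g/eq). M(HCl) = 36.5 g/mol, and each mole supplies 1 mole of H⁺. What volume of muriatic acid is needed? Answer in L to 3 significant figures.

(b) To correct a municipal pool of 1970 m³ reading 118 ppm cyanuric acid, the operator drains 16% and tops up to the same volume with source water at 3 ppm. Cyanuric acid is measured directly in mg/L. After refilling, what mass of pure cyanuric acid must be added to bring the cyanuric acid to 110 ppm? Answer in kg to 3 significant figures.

(a) Alkalinity to neutralize: (221 − 181) = 40 mg/L as CaCO₃ × 868,000 L = 34,720 g as CaCO₃.
(a) Equivalents of H⁺ required: 34,720 ÷ 50 g/eq = 694.4 eq = 694.4 mol HCl.
(a) Mass of HCl: 694.4 × 36.5 = 25,350 g.
(a) Mass of 24.3% solution: 25,350 / 0.243 = 104,300 g.
(a) Volume: 104,300 g ÷ 1.11 g/mL = 93,970 mL.

(b) Volume: 1970 m³ = 1,970,000 L.
(b) After draining 16% and refilling: 118 × 0.84 + 3 × 0.16 = 99.6 ppm.
(b) Deficit to target: 110 − 99.6 = 10.4 mg/L.
(b) Mass: 10.4 mg/L × 1,970,000 L = 20,490 g cyanuric acid.

(a) 94.0 L; (b) 20.5 kg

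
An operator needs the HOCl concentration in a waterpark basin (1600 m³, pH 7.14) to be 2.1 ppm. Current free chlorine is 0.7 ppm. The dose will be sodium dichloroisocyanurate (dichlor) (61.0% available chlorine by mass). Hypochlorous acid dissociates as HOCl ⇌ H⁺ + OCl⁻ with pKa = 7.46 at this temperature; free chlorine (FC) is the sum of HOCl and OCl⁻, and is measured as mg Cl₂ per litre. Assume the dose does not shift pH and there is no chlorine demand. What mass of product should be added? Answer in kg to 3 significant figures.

Volume: 1600 m³ = 1,600,000 L.
[OCl⁻]/[HOCl] = 10^(pH − pKa) = 10^(7.14 − 7.46) = 0.4786; fraction as HOCl = 1/(1 + 0.4786) = 0.6763.
Free chlorine required for 2.1 ppm HOCl: 2.1 / 0.6763 = 3.105 ppm.
FC to add: 3.105 − 0.7 = 2.405 mg/L as Cl₂.
Cl₂ equivalent: 2.405 mg/L × 1,600,000 L = 3848 g.
Product at 61.0% available Cl: 3848 / 0.61 = 6309 g.

6.31 kg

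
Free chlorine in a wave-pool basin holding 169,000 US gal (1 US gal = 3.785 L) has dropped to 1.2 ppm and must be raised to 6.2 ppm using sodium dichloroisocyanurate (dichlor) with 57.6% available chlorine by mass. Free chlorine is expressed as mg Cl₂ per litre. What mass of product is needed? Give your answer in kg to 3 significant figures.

5.55 kg

Volume: 169,000 US gal × 3.785 L/gal = 639,665 L.
Chlorine deficit: 6.2 − 1.2 = 5 ppm = 5 mg/L as Cl₂.
Cl₂ equivalent needed: 5 mg/L × 639,665 L = 3,198,000 mg = 3198 g.
Product at 57.6% available chlorine: 3198 / 0.576 = 5553 g.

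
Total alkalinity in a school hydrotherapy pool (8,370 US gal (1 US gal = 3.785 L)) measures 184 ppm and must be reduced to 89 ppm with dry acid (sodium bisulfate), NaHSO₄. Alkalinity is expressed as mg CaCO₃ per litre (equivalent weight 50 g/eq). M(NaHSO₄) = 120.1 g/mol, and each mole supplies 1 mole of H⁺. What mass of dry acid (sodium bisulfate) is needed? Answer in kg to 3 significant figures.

7.23 kg

Volume: 8,370 US gal × 3.785 L/gal = 31,680 L.
Alkalinity to neutralize: (184 − 89) = 95 mg/L as CaCO₃ × 31,680 L = 3010 g as CaCO₃.
Equivalents of H⁺ required: 3010 ÷ 50 g/eq = 60.19 eq = 60.19 mol NaHSO₄.
Mass of NaHSO₄: 60.19 × 120.1 = 7229 g.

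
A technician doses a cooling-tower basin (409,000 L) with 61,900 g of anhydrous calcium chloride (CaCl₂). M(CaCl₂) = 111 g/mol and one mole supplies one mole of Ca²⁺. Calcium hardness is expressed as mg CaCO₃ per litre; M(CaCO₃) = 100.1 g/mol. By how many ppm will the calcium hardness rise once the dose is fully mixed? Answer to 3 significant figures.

136 ppm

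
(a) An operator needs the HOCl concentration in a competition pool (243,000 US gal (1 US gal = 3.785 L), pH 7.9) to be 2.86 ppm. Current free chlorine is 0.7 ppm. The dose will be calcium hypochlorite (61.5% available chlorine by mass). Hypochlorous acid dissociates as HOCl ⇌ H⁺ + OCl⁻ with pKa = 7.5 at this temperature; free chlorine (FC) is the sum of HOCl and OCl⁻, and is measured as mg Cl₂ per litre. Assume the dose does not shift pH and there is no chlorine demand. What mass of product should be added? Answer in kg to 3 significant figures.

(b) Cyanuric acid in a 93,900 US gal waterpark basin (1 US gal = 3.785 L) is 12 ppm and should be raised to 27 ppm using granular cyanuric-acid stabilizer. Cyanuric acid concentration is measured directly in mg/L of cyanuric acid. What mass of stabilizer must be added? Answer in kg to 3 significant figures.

(a) Volume: 243,000 US gal × 3.785 L/gal = 919,755 L.
(a) [OCl⁻]/[HOCl] = 10^(pH − pKa) = 10^(7.9 − 7.5) = 2.512; fraction as HOCl = 1/(1 + 2.512) = 0.2847.
(a) Free chlorine required for 2.86 ppm HOCl: 2.86 / 0.2847 = 10.04 ppm.
(a) FC to add: 10.04 − 0.7 = 9.344 mg/L as Cl₂.
(a) Cl₂ equivalent: 9.344 mg/L × 919,755 L = 8594 g.
(a) Product at 61.5% available Cl: 8594 / 0.615 = 13,970 g.

(b) Volume: 93,900 US gal × 3.785 L/gal = 355,412 L.
(b) CYA to add: (27 − 12) = 15 mg/L × 355,412 L = 5331 g cyanuric acid.

(a) 14.0 kg; (b) 5.33 kg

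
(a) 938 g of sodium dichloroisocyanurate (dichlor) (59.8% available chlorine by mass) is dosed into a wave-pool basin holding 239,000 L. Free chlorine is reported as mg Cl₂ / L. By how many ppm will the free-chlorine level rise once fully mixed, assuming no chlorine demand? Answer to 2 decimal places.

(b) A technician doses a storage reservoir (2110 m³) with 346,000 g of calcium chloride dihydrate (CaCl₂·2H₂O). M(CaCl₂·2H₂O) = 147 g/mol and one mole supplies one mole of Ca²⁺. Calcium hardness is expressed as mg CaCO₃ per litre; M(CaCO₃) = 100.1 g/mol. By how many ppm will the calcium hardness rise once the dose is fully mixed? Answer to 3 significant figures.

(a) 2.35 ppm; (b) 112 ppm

(a) Available chlorine delivered: 938 g × 0.598 = 560.9 g as Cl₂.
(a) Concentration rise: 560.9 g / 239,000 L = 2.347 mg/L = 2.35 ppm.

(b) Volume: 2110 m³ = 2,110,000 L.
(b) Moles of Ca²⁺: 346,000 g ÷ 147 g/mol = 2354 mol.
(b) As CaCO₃: 2354 mol × 100.1 g/mol = 235,600 g.
(b) Rise: 235,600 g / 2,110,000 L × 1000 = 111.7 mg/L.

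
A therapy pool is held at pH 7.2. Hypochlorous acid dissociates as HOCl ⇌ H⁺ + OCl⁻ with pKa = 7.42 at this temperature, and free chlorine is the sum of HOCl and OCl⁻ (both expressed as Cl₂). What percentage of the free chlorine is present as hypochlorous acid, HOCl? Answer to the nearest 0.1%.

62.4%

[OCl⁻]/[HOCl] = 10^(pH − pKa) = 10^(7.2 − 7.42) = 10^-0.22 = 0.6026.
Fraction as HOCl = 1 / (1 + 0.6026) = 0.624.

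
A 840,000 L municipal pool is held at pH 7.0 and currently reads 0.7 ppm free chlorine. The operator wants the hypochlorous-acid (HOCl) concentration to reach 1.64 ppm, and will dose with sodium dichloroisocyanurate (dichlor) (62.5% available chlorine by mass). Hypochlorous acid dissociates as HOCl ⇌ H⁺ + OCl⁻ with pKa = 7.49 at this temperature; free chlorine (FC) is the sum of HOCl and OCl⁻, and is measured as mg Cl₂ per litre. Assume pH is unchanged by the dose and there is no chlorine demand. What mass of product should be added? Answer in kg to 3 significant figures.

1.98 kg

[OCl⁻]/[HOCl] = 10^(pH − pKa) = 10^(7.0 − 7.49) = 0.3236; fraction as HOCl = 1/(1 + 0.3236) = 0.7555.
Free chlorine required for 1.64 ppm HOCl: 1.64 / 0.7555 = 2.171 ppm.
FC to add: 2.171 − 0.7 = 1.471 mg/L as Cl₂.
Cl₂ equivalent: 1.471 mg/L × 840,000 L = 1235 g.
Product at 62.5% available Cl: 1235 / 0.625 = 1977 g.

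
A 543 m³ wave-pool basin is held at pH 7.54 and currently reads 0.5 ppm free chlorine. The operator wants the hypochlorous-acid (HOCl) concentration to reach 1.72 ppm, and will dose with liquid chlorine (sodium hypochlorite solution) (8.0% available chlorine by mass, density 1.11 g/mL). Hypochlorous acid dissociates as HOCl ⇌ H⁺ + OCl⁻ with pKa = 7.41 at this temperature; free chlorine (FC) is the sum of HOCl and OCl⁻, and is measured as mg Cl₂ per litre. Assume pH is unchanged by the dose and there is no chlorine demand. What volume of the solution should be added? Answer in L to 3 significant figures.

21.6 L

Volume: 543 m³ = 543,000 L.
[OCl⁻]/[HOCl] = 10^(pH − pKa) = 10^(7.54 − 7.41) = 1.349; fraction as HOCl = 1/(1 + 1.349) = 0.4257.
Free chlorine required for 1.72 ppm HOCl: 1.72 / 0.4257 = 4.04 ppm.
FC to add: 4.04 − 0.5 = 3.54 mg/L as Cl₂.
Cl₂ equivalent: 3.54 mg/L × 543,000 L = 1922 g.
Product at 8.0% available Cl: 1922 / 0.08 = 24,030 g.
Volume: 24,030 g ÷ 1.11 g/mL = 21,650 mL.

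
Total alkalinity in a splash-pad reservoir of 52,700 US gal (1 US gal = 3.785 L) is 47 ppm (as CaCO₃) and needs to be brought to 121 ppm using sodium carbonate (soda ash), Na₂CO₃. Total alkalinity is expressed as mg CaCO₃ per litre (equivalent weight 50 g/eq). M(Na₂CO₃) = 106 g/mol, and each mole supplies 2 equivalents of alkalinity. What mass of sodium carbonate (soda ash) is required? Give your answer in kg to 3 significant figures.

15.6 kg

Volume: 52,700 US gal × 3.785 L/gal = 199,470 L.
Alkalinity to add: (121 − 47) = 74 mg/L as CaCO₃ × 199,470 L = 14,760 g as CaCO₃.
Equivalents: 14,760 g ÷ 50 g/eq = 295.2 eq.
Each mole of Na₂CO₃ supplies 2 eq, so 295.2 / 2 = 147.6 mol.
Mass: 147.6 mol × 106 g/mol = 15,650 g.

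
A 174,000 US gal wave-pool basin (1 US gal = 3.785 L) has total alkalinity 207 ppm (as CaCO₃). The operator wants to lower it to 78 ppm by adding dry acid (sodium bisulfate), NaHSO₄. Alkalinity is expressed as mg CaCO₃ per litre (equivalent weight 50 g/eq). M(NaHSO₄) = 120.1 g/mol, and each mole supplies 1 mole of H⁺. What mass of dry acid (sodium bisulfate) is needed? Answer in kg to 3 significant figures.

Volume: 174,000 US gal × 3.785 L/gal = 658,590 L.
Alkalinity to neutralize: (207 − 78) = 129 mg/L as CaCO₃ × 658,590 L = 84,960 g as CaCO₃.
Equivalents of H⁺ required: 84,960 ÷ 50 g/eq = 1699 eq = 1699 mol NaHSO₄.
Mass of NaHSO₄: 1699 × 120.1 = 204,100 g.

204 kg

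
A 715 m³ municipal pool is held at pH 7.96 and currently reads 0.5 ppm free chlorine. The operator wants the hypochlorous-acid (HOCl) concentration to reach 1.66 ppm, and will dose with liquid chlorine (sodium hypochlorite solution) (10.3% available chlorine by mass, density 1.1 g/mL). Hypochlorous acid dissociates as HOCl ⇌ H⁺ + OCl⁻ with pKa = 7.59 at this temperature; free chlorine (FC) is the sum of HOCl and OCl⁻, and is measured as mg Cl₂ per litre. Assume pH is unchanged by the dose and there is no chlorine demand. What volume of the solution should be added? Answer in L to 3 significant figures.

Volume: 715 m³ = 715,000 L.
[OCl⁻]/[HOCl] = 10^(pH − pKa) = 10^(7.96 − 7.59) = 2.344; fraction as HOCl = 1/(1 + 2.344) = 0.299.
Free chlorine required for 1.66 ppm HOCl: 1.66 / 0.299 = 5.551 ppm.
FC to add: 5.551 − 0.5 = 5.051 mg/L as Cl₂.
Cl₂ equivalent: 5.051 mg/L × 715,000 L = 3612 g.
Product at 10.3% available Cl: 3612 / 0.103 = 35,070 g.
Volume: 35,070 g ÷ 1.1 g/mL = 31,880 mL.

31.9 L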